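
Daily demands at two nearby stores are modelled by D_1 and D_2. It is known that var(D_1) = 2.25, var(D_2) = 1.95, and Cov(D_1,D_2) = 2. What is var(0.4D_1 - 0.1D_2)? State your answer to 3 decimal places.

0.220

var(0.4D_1 - 0.1D_2) = (0.4)²·var(D_1) + (-0.1)²·var(D_2) + 2·(0.4)·(-0.1)·Cov(D_1,D_2)
= 0.16·2.25 + 0.01·1.95 + -0.08·2 = 0.2195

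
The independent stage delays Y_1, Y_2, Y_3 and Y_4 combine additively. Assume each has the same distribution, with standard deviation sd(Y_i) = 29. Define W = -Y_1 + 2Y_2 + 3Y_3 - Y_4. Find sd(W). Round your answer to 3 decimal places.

Var(Y_i) = (29)² = 841
By independence, Var(W) = (-1)²Var(Y_1) + (2)²Var(Y_2) + (3)²Var(Y_3) + (-1)²Var(Y_4)
= (-1)²·841 + (2)²·841 + (3)²·841 + (-1)²·841 = 12615
sd(W) = √12615 ≈ 112.317

112.317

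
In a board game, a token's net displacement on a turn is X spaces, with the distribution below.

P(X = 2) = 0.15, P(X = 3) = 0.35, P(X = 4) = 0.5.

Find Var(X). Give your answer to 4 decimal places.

0.5275

E[X] = (2)(0.15) + (3)(0.35) + (4)(0.5) = 3.35
E[X²] = (2)²(0.15) + (3)²(0.35) + (4)²(0.5) = 11.75
Var(X) = E[X²] − (E[X])² = 11.75 − (3.35)² = 0.5275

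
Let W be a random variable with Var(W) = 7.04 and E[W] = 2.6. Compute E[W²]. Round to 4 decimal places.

E[W²] = Var(W) + (E[W])² = 7.04 + (2.6)² = 13.8

13.8000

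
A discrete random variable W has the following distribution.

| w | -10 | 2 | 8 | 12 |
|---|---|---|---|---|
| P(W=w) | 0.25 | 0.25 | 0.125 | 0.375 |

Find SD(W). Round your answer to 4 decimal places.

8.7034

E[W] = (-10)(0.25) + (2)(0.25) + (8)(0.125) + (12)(0.375) = 3.5
E[W²] = (-10)²(0.25) + (2)²(0.25) + (8)²(0.125) + (12)²(0.375) = 88
Var(W) = E[W²] − (E[W])² = 88 − (3.5)² = 75.75
SD(W) = √75.75 ≈ 8.7034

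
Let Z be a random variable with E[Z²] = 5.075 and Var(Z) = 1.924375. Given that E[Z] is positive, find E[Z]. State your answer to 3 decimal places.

(E[Z])² = E[Z²] − Var(Z) = 5.075 − 1.924375 = 3.150625
E[Z] = √3.150625 = 1.775

1.775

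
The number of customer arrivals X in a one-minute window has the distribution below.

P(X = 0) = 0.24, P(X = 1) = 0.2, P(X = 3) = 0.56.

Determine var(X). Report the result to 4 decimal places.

E[X] = (0)(0.24) + (1)(0.2) + (3)(0.56) = 1.88
E[X²] = (0)²(0.24) + (1)²(0.2) + (3)²(0.56) = 5.24
var(X) = E[X²] − (E[X])² = 5.24 − (1.88)² = 1.7056

1.7056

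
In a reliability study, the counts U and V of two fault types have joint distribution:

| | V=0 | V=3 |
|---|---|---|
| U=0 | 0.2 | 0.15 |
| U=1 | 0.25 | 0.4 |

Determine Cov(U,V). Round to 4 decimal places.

E[U] = 0.65,  E[V] = 1.65
E[UV] = 1.2
Cov(U,V) = E[UV] − E[U]E[V] = 1.2 − (0.65)(1.65) = 0.1275

0.1275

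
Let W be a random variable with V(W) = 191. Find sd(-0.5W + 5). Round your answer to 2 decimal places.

V(-0.5W + 5) = (-0.5)²·191 = 47.75
sd(-0.5W + 5) = √47.75 ≈ 6.91

6.91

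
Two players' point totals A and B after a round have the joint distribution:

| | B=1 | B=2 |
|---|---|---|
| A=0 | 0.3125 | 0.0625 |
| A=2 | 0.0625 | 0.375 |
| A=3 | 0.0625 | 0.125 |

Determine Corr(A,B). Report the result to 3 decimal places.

0.545

E[A] = 1.4375,  E[B] = 1.5625
E[AB] = 2.5625
Cov(A,B) = E[AB] − E[A]E[B] = 2.5625 − (1.4375)(1.5625) = 0.31640625
V(A) = 1.37109375,  V(B) = 0.24609375
ρ = 0.31640625 / √(1.37109375·0.24609375) ≈ 0.545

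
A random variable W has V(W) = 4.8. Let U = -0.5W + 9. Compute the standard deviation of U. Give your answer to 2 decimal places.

1.10

V(-0.5W + 9) = (-0.5)²·4.8 = 1.2
SD(U) = √1.2 ≈ 1.10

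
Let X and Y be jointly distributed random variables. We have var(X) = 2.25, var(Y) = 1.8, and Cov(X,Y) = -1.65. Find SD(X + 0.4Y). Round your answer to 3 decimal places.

var(X + 0.4Y) = (1)²·var(X) + (0.4)²·var(Y) + 2·(1)·(0.4)·Cov(X,Y)
= 1·2.25 + 0.16·1.8 + 0.8·-1.65 = 1.218
SD(X + 0.4Y) = √1.218 ≈ 1.104

1.104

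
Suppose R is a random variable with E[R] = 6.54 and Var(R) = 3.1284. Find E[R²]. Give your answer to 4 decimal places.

E[R²] = Var(R) + (E[R])² = 3.1284 + (6.54)² = 45.9

45.9000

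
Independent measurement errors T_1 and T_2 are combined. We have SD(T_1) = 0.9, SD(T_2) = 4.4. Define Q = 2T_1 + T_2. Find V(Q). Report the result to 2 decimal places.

22.60

V(T_1) = 0.81, V(T_2) = 19.36
By independence, V(Q) = (2)²V(T_1) + (1)²V(T_2)
= (2)²·0.81 + (1)²·19.36 = 22.6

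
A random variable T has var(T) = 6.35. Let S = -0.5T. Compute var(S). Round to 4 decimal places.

var(-0.5T) = (-0.5)²·var(T) = 0.25·6.35 = 1.5875

1.5875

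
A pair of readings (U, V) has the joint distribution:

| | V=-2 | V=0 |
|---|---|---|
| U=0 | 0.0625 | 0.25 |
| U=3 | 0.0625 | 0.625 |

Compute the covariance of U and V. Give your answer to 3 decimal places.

0.141

E[U] = 2.0625,  E[V] = -0.25
E[UV] = -0.375
cov(U,V) = E[UV] − E[U]E[V] = -0.375 − (2.0625)(-0.25) = 0.140625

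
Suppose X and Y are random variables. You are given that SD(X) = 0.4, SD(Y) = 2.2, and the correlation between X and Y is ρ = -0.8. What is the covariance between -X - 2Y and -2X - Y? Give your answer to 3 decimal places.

6.480

Var(X) = (0.4)² = 0.16;  Var(Y) = (2.2)² = 4.84
Cov(X,Y) = ρ·SD(X)·SD(Y) = -0.8·0.4·2.2 = -0.704
Cov(-X - 2Y, -2X - Y) = (-1)(-2)Var(X) + (-2)(-1)Var(Y) + [(-1)(-1) + (-2)(-2)]Cov(X,Y)
= 2·0.16 + 2·4.84 + 5·-0.704 = 6.48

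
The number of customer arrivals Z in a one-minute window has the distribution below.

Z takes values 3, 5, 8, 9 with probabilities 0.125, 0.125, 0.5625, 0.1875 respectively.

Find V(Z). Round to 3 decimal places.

3.777

E[Z] = (3)(0.125) + (5)(0.125) + (8)(0.5625) + (9)(0.1875) = 7.1875
E[Z²] = (3)²(0.125) + (5)²(0.125) + (8)²(0.5625) + (9)²(0.1875) = 55.4375
V(Z) = E[Z²] − (E[Z])² = 55.4375 − (7.1875)² = 3.77734375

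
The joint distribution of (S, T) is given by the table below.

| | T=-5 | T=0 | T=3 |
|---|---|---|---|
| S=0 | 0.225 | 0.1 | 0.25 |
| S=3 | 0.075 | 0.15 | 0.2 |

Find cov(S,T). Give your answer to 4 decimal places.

E[S] = 1.275,  E[T] = -0.15
E[ST] = 0.675
cov(S,T) = E[ST] − E[S]E[T] = 0.675 − (1.275)(-0.15) = 0.86625

0.8663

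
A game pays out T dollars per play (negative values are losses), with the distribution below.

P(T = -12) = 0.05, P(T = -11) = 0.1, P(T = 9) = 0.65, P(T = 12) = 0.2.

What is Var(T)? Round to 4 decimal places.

57.8475

E[T] = (-12)(0.05) + (-11)(0.1) + (9)(0.65) + (12)(0.2) = 6.55
E[T²] = (-12)²(0.05) + (-11)²(0.1) + (9)²(0.65) + (12)²(0.2) = 100.75
Var(T) = E[T²] − (E[T])² = 100.75 − (6.55)² = 57.8475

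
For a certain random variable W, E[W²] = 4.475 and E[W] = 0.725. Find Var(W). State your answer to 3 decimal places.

3.949

Var(W) = 4.475 − (0.725)² = 3.949375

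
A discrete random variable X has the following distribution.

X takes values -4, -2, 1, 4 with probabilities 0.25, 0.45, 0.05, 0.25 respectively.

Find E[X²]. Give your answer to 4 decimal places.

9.8500

E[X²] = (-4)²(0.25) + (-2)²(0.45) + (1)²(0.05) + (4)²(0.25) = 9.85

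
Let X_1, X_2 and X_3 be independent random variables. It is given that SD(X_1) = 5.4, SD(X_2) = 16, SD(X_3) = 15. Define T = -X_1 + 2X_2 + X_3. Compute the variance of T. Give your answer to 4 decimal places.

1278.1600

Var(X_1) = 29.16, Var(X_2) = 256, Var(X_3) = 225
By independence, Var(T) = (-1)²Var(X_1) + (2)²Var(X_2) + (1)²Var(X_3)
= (-1)²·29.16 + (2)²·256 + (1)²·225 = 1278.16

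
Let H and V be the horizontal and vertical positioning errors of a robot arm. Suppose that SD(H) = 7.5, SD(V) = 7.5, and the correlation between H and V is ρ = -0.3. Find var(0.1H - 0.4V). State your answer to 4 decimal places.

10.9125

var(H) = (7.5)² = 56.25;  var(V) = (7.5)² = 56.25
Cov(H,V) = ρ·SD(H)·SD(V) = -0.3·7.5·7.5 = -16.875
var(0.1H - 0.4V) = (0.1)²·var(H) + (-0.4)²·var(V) + 2·(0.1)·(-0.4)·Cov(H,V)
= 0.01·56.25 + 0.16·56.25 + -0.08·-16.875 = 10.9125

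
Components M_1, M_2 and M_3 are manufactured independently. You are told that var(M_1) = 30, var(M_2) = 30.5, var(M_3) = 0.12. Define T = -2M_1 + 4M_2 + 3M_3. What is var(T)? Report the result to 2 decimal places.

By independence, var(T) = (-2)²var(M_1) + (4)²var(M_2) + (3)²var(M_3)
= (-2)²·30 + (4)²·30.5 + (3)²·0.12 = 609.08

609.08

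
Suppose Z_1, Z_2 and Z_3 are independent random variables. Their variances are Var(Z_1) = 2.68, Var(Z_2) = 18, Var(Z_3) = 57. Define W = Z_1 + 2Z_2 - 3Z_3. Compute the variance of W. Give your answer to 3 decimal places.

587.680

By independence, Var(W) = (1)²Var(Z_1) + (2)²Var(Z_2) + (-3)²Var(Z_3)
= (1)²·2.68 + (2)²·18 + (-3)²·57 = 587.68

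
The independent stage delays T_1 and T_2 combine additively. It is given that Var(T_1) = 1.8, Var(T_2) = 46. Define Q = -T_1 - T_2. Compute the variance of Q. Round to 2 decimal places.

By independence, Var(Q) = (-1)²Var(T_1) + (-1)²Var(T_2)
= (-1)²·1.8 + (-1)²·46 = 47.8

47.80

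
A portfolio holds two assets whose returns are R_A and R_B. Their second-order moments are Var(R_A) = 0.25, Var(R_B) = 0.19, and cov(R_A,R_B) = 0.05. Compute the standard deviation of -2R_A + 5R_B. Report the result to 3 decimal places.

Var(-2R_A + 5R_B) = (-2)²·Var(R_A) + (5)²·Var(R_B) + 2·(-2)·(5)·cov(R_A,R_B)
= 4·0.25 + 25·0.19 + -20·0.05 = 4.75
sd(-2R_A + 5R_B) = √4.75 ≈ 2.179

2.179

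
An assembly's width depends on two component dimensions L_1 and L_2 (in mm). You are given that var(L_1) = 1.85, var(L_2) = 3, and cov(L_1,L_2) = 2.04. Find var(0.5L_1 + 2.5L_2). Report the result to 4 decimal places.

24.3125

var(0.5L_1 + 2.5L_2) = (0.5)²·var(L_1) + (2.5)²·var(L_2) + 2·(0.5)·(2.5)·cov(L_1,L_2)
= 0.25·1.85 + 6.25·3 + 2.5·2.04 = 24.3125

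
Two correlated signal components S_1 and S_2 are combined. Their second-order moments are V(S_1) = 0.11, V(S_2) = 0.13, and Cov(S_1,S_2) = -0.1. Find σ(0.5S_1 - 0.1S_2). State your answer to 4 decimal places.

V(0.5S_1 - 0.1S_2) = (0.5)²·V(S_1) + (-0.1)²·V(S_2) + 2·(0.5)·(-0.1)·Cov(S_1,S_2)
= 0.25·0.11 + 0.01·0.13 + -0.1·-0.1 = 0.0388
σ(0.5S_1 - 0.1S_2) = √0.0388 ≈ 0.1970

0.1970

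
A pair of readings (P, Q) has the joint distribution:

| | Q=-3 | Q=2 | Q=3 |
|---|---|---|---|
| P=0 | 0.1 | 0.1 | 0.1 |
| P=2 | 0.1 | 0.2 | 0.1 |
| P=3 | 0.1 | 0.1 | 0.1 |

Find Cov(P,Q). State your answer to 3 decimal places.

0.040

E[P] = 1.7,  E[Q] = 0.8
E[PQ] = 1.4
Cov(P,Q) = E[PQ] − E[P]E[Q] = 1.4 − (1.7)(0.8) = 0.04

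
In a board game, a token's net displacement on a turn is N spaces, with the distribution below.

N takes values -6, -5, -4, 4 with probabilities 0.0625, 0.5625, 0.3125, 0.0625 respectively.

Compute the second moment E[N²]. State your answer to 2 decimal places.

E[N²] = (-6)²(0.0625) + (-5)²(0.5625) + (-4)²(0.3125) + (4)²(0.0625) = 22.3125

22.31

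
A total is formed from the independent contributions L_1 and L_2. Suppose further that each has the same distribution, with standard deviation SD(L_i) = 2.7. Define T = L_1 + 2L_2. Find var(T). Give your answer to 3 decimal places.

36.450

var(L_i) = (2.7)² = 7.29
By independence, var(T) = (1)²var(L_1) + (2)²var(L_2)
= (1)²·7.29 + (2)²·7.29 = 36.45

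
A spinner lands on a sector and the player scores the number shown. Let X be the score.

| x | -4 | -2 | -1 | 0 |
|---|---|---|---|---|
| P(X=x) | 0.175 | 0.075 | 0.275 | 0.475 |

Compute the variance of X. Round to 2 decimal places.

E[X] = (-4)(0.175) + (-2)(0.075) + (-1)(0.275) + (0)(0.475) = -1.125
E[X²] = (-4)²(0.175) + (-2)²(0.075) + (-1)²(0.275) + (0)²(0.475) = 3.375
Var(X) = E[X²] − (E[X])² = 3.375 − (-1.125)² = 2.109375

2.11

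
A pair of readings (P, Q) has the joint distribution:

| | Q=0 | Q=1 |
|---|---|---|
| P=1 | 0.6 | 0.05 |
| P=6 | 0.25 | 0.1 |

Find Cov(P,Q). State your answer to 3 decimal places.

0.238

E[P] = 2.75,  E[Q] = 0.15
E[PQ] = 0.65
Cov(P,Q) = E[PQ] − E[P]E[Q] = 0.65 − (2.75)(0.15) = 0.2375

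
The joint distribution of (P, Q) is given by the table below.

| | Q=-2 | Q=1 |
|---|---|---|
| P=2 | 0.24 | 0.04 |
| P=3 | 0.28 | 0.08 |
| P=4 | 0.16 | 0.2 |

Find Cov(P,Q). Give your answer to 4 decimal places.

E[P] = 3.08,  E[Q] = -1.04
E[PQ] = -2.8
Cov(P,Q) = E[PQ] − E[P]E[Q] = -2.8 − (3.08)(-1.04) = 0.4032

0.4032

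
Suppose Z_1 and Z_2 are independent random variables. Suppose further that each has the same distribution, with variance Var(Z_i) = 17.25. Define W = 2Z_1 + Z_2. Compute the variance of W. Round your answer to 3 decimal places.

86.250

By independence, Var(W) = (2)²Var(Z_1) + (1)²Var(Z_2)
= (2)²·17.25 + (1)²·17.25 = 86.25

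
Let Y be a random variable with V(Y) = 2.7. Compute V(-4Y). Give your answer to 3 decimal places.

43.200

V(-4Y) = (-4)²·V(Y) = 16·2.7 = 43.2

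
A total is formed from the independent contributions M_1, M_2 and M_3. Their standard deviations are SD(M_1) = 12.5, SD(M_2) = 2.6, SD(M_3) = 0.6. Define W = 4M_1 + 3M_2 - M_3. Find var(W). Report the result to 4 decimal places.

var(M_1) = 156.25, var(M_2) = 6.76, var(M_3) = 0.36
By independence, var(W) = (4)²var(M_1) + (3)²var(M_2) + (-1)²var(M_3)
= (4)²·156.25 + (3)²·6.76 + (-1)²·0.36 = 2561.2

2561.2000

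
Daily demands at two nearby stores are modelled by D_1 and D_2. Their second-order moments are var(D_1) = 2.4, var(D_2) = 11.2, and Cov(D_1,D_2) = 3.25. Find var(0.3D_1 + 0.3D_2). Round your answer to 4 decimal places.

1.8090

var(0.3D_1 + 0.3D_2) = (0.3)²·var(D_1) + (0.3)²·var(D_2) + 2·(0.3)·(0.3)·Cov(D_1,D_2)
= 0.09·2.4 + 0.09·11.2 + 0.18·3.25 = 1.809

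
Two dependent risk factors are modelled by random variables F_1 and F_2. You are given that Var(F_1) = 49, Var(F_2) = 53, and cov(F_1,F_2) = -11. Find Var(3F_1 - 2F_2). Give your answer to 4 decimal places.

Var(3F_1 - 2F_2) = (3)²·Var(F_1) + (-2)²·Var(F_2) + 2·(3)·(-2)·cov(F_1,F_2)
= 9·49 + 4·53 + -12·-11 = 785

785.0000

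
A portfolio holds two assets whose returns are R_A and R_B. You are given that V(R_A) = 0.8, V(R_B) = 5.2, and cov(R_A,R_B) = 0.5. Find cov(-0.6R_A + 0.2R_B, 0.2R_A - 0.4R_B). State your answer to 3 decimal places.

-0.372

cov(-0.6R_A + 0.2R_B, 0.2R_A - 0.4R_B) = (-0.6)(0.2)V(R_A) + (0.2)(-0.4)V(R_B) + [(-0.6)(-0.4) + (0.2)(0.2)]cov(R_A,R_B)
= -0.12·0.8 + -0.08·5.2 + 0.28·0.5 = -0.372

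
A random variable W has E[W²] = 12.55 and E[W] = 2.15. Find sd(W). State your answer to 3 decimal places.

2.816

V(W) = 12.55 − (2.15)² = 7.9275
sd(W) = √7.9275 ≈ 2.816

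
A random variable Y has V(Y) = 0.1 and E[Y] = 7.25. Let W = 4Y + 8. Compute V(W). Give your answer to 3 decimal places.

1.600

V(4Y + 8) = (4)²·V(Y) = 16·0.1 = 1.6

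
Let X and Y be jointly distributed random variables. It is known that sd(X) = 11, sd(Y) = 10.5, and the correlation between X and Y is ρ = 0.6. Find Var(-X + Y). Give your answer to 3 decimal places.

Var(X) = (11)² = 121;  Var(Y) = (10.5)² = 110.25
Cov(X,Y) = ρ·sd(X)·sd(Y) = 0.6·11·10.5 = 69.3
Var(-X + Y) = (-1)²·Var(X) + (1)²·Var(Y) + 2·(-1)·(1)·Cov(X,Y)
= 1·121 + 1·110.25 + -2·69.3 = 92.65

92.650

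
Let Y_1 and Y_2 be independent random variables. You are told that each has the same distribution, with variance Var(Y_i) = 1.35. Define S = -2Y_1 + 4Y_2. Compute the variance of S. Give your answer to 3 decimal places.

By independence, Var(S) = (-2)²Var(Y_1) + (4)²Var(Y_2)
= (-2)²·1.35 + (4)²·1.35 = 27

27.000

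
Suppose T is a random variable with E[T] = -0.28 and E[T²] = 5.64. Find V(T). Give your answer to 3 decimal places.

5.562

V(T) = 5.64 − (-0.28)² = 5.5616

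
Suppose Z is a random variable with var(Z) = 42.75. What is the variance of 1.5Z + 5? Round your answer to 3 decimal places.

96.188

var(1.5Z + 5) = (1.5)²·var(Z) = 2.25·42.75 = 96.1875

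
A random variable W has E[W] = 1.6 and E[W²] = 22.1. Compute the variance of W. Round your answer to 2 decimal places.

Var(W) = 22.1 − (1.6)² = 19.54

19.54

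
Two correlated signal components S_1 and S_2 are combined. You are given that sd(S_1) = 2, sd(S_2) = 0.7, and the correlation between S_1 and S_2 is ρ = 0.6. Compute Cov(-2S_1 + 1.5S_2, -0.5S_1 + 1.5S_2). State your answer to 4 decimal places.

var(S_1) = (2)² = 4;  var(S_2) = (0.7)² = 0.49
Cov(S_1,S_2) = ρ·sd(S_1)·sd(S_2) = 0.6·2·0.7 = 0.84
Cov(-2S_1 + 1.5S_2, -0.5S_1 + 1.5S_2) = (-2)(-0.5)var(S_1) + (1.5)(1.5)var(S_2) + [(-2)(1.5) + (1.5)(-0.5)]Cov(S_1,S_2)
= 1·4 + 2.25·0.49 + -3.75·0.84 = 1.9525

1.9525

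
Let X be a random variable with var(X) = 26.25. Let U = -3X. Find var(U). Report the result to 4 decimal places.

var(-3X) = (-3)²·var(X) = 9·26.25 = 236.25

236.2500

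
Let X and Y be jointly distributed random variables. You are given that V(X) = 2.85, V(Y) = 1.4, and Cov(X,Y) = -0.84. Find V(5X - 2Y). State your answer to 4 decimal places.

V(5X - 2Y) = (5)²·V(X) + (-2)²·V(Y) + 2·(5)·(-2)·Cov(X,Y)
= 25·2.85 + 4·1.4 + -20·-0.84 = 93.65

93.6500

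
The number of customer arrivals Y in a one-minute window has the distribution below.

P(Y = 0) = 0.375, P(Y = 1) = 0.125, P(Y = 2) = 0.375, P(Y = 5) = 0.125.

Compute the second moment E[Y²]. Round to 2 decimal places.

E[Y²] = (0)²(0.375) + (1)²(0.125) + (2)²(0.375) + (5)²(0.125) = 4.75

4.75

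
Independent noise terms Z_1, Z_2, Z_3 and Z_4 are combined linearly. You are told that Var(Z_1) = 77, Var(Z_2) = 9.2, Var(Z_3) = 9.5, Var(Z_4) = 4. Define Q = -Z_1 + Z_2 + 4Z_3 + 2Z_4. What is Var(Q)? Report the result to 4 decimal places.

By independence, Var(Q) = (-1)²Var(Z_1) + (1)²Var(Z_2) + (4)²Var(Z_3) + (2)²Var(Z_4)
= (-1)²·77 + (1)²·9.2 + (4)²·9.5 + (2)²·4 = 254.2

254.2000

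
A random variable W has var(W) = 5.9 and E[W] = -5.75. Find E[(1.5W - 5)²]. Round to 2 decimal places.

198.92

E[1.5W - 5] = 1.5·-5.75 − 5 = -13.625
var(1.5W - 5) = (1.5)²·5.9 = 13.275
E[(1.5W - 5)²] = var((1.5W - 5)) + (E[(1.5W - 5)])² = 13.275 + (-13.625)² = 198.915625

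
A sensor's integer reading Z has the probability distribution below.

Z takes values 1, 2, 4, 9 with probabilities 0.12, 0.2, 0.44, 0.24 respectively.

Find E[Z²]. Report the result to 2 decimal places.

E[Z²] = (1)²(0.12) + (2)²(0.2) + (4)²(0.44) + (9)²(0.24) = 27.4

27.40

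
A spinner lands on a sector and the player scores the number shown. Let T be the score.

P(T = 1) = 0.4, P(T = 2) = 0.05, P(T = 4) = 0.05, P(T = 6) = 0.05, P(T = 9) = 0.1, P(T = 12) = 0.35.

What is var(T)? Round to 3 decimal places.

E[T] = (1)(0.4) + (2)(0.05) + (4)(0.05) + (6)(0.05) + (9)(0.1) + (12)(0.35) = 6.1
E[T²] = (1)²(0.4) + (2)²(0.05) + (4)²(0.05) + (6)²(0.05) + (9)²(0.1) + (12)²(0.35) = 61.7
var(T) = E[T²] − (E[T])² = 61.7 − (6.1)² = 24.49

24.490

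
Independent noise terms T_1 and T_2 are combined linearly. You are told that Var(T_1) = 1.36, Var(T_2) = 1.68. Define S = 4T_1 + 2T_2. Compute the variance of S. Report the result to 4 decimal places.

28.4800

By independence, Var(S) = (4)²Var(T_1) + (2)²Var(T_2)
= (4)²·1.36 + (2)²·1.68 = 28.48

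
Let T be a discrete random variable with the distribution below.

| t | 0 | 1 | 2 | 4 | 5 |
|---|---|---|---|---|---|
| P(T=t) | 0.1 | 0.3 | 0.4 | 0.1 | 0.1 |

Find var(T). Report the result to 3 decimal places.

2.000

E[T] = (0)(0.1) + (1)(0.3) + (2)(0.4) + (4)(0.1) + (5)(0.1) = 2
E[T²] = (0)²(0.1) + (1)²(0.3) + (2)²(0.4) + (4)²(0.1) + (5)²(0.1) = 6
var(T) = E[T²] − (E[T])² = 6 − (2)² = 2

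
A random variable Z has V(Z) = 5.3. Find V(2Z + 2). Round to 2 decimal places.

21.20

V(2Z + 2) = (2)²·V(Z) = 4·5.3 = 21.2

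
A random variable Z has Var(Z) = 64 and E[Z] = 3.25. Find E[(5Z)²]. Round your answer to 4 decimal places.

E[5Z] = 5·3.25 = 16.25
Var(5Z) = (5)²·64 = 1600
E[(5Z)²] = Var((5Z)) + (E[(5Z)])² = 1600 + (16.25)² = 1864.0625

1864.0625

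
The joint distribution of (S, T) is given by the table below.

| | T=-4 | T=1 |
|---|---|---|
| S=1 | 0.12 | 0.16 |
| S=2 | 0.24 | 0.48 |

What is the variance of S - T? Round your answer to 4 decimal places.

E[S] = 1.72,  E[T] = -0.8,  E[ST] = -1.28
V(S) = 3.16 − (1.72)² = 0.2016;  V(T) = 6.4 − (-0.8)² = 5.76
cov(S,T) = -1.28 − (1.72)(-0.8) = 0.096
V(S - T) = (1)²·0.2016 + (-1)²·5.76 + 2·(1)·(-1)·0.096 = 5.7696

5.7696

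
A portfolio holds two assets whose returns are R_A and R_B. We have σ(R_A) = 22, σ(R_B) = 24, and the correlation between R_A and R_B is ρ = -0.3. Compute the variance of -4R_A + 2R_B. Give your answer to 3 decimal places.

12582.400

V(R_A) = (22)² = 484;  V(R_B) = (24)² = 576
Cov(R_A,R_B) = ρ·σ(R_A)·σ(R_B) = -0.3·22·24 = -158.4
V(-4R_A + 2R_B) = (-4)²·V(R_A) + (2)²·V(R_B) + 2·(-4)·(2)·Cov(R_A,R_B)
= 16·484 + 4·576 + -16·-158.4 = 12582.4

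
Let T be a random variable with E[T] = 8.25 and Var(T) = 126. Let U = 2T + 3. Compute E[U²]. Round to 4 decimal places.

E[2T + 3] = 2·8.25 + 3 = 19.5
Var(2T + 3) = (2)²·126 = 504
E[U²] = Var(U) + (E[U])² = 504 + (19.5)² = 884.25

884.2500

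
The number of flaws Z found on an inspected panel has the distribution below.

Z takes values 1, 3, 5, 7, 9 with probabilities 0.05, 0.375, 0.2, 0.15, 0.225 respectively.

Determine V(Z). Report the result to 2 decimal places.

6.44

E[Z] = (1)(0.05) + (3)(0.375) + (5)(0.2) + (7)(0.15) + (9)(0.225) = 5.25
E[Z²] = (1)²(0.05) + (3)²(0.375) + (5)²(0.2) + (7)²(0.15) + (9)²(0.225) = 34
V(Z) = E[Z²] − (E[Z])² = 34 − (5.25)² = 6.4375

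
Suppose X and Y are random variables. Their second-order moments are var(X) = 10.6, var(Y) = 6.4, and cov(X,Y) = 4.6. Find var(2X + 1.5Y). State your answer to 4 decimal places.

var(2X + 1.5Y) = (2)²·var(X) + (1.5)²·var(Y) + 2·(2)·(1.5)·cov(X,Y)
= 4·10.6 + 2.25·6.4 + 6·4.6 = 84.4

84.4000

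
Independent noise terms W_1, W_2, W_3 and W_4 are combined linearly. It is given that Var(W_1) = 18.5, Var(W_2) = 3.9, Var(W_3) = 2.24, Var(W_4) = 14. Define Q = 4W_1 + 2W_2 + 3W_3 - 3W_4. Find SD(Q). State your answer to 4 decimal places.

By independence, Var(Q) = (4)²Var(W_1) + (2)²Var(W_2) + (3)²Var(W_3) + (-3)²Var(W_4)
= (4)²·18.5 + (2)²·3.9 + (3)²·2.24 + (-3)²·14 = 457.76
SD(Q) = √457.76 ≈ 21.3953

21.3953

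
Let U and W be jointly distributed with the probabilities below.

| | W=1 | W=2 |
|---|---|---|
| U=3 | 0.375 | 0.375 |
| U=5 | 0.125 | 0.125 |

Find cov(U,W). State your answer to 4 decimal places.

0.0000

E[U] = 3.5,  E[W] = 1.5
E[UW] = 5.25
cov(U,W) = E[UW] − E[U]E[W] = 5.25 − (3.5)(1.5) = 0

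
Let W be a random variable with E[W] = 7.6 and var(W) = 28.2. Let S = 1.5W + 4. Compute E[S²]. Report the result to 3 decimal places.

E[1.5W + 4] = 1.5·7.6 + 4 = 15.4
var(1.5W + 4) = (1.5)²·28.2 = 63.45
E[S²] = var(S) + (E[S])² = 63.45 + (15.4)² = 300.61

300.610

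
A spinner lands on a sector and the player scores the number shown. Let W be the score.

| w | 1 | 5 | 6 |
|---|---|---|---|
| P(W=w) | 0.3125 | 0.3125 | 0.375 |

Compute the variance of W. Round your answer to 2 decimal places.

E[W] = (1)(0.3125) + (5)(0.3125) + (6)(0.375) = 4.125
E[W²] = (1)²(0.3125) + (5)²(0.3125) + (6)²(0.375) = 21.625
var(W) = E[W²] − (E[W])² = 21.625 − (4.125)² = 4.609375

4.61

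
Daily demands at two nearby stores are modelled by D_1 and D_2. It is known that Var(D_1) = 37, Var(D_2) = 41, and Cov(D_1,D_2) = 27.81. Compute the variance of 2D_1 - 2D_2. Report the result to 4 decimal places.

Var(2D_1 - 2D_2) = (2)²·Var(D_1) + (-2)²·Var(D_2) + 2·(2)·(-2)·Cov(D_1,D_2)
= 4·37 + 4·41 + -8·27.81 = 89.52

89.5200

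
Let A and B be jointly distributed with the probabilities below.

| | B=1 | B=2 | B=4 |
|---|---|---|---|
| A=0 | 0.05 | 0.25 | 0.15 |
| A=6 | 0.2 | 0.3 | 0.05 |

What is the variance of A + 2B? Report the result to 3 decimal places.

E[A] = 3.3,  E[B] = 2.15,  E[AB] = 6
var(A) = 19.8 − (3.3)² = 8.91;  var(B) = 5.65 − (2.15)² = 1.0275
Cov(A,B) = 6 − (3.3)(2.15) = -1.095
var(A + 2B) = (1)²·8.91 + (2)²·1.0275 + 2·(1)·(2)·-1.095 = 8.64

8.640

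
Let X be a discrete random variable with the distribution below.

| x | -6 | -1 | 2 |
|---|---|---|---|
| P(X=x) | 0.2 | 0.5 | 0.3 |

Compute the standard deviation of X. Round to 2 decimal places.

2.77

E[X] = (-6)(0.2) + (-1)(0.5) + (2)(0.3) = -1.1
E[X²] = (-6)²(0.2) + (-1)²(0.5) + (2)²(0.3) = 8.9
V(X) = E[X²] − (E[X])² = 8.9 − (-1.1)² = 7.69
SD(X) = √7.69 ≈ 2.77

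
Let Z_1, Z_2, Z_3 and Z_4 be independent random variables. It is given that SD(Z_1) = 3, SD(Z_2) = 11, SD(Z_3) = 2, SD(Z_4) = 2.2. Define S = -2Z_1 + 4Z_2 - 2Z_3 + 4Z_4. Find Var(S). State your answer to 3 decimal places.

2065.440

Var(Z_1) = 9, Var(Z_2) = 121, Var(Z_3) = 4, Var(Z_4) = 4.84
By independence, Var(S) = (-2)²Var(Z_1) + (4)²Var(Z_2) + (-2)²Var(Z_3) + (4)²Var(Z_4)
= (-2)²·9 + (4)²·121 + (-2)²·4 + (4)²·4.84 = 2065.44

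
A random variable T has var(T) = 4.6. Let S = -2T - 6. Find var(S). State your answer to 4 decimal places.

var(-2T - 6) = (-2)²·var(T) = 4·4.6 = 18.4

18.4000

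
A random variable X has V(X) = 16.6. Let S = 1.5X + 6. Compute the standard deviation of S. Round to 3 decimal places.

V(1.5X + 6) = (1.5)²·16.6 = 37.35
SD(S) = √37.35 ≈ 6.111

6.111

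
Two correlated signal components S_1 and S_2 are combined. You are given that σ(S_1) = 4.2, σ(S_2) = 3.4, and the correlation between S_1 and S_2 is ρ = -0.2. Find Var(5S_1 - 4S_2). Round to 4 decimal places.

Var(S_1) = (4.2)² = 17.64;  Var(S_2) = (3.4)² = 11.56
Cov(S_1,S_2) = ρ·σ(S_1)·σ(S_2) = -0.2·4.2·3.4 = -2.856
Var(5S_1 - 4S_2) = (5)²·Var(S_1) + (-4)²·Var(S_2) + 2·(5)·(-4)·Cov(S_1,S_2)
= 25·17.64 + 16·11.56 + -40·-2.856 = 740.2

740.2000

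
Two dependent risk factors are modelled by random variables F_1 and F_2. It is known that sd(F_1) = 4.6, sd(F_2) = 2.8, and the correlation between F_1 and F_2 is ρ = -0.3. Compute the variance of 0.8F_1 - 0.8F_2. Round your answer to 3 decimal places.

23.506

var(F_1) = (4.6)² = 21.16;  var(F_2) = (2.8)² = 7.84
Cov(F_1,F_2) = ρ·sd(F_1)·sd(F_2) = -0.3·4.6·2.8 = -3.864
var(0.8F_1 - 0.8F_2) = (0.8)²·var(F_1) + (-0.8)²·var(F_2) + 2·(0.8)·(-0.8)·Cov(F_1,F_2)
= 0.64·21.16 + 0.64·7.84 + -1.28·-3.864 = 23.50592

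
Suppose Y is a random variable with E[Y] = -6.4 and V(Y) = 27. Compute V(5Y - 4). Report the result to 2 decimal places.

V(5Y - 4) = (5)²·V(Y) = 25·27 = 675

675.00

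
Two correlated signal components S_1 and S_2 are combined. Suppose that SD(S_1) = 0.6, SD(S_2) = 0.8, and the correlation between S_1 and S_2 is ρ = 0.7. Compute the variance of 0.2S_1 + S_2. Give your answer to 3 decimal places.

0.789

Var(S_1) = (0.6)² = 0.36;  Var(S_2) = (0.8)² = 0.64
Cov(S_1,S_2) = ρ·SD(S_1)·SD(S_2) = 0.7·0.6·0.8 = 0.336
Var(0.2S_1 + S_2) = (0.2)²·Var(S_1) + (1)²·Var(S_2) + 2·(0.2)·(1)·Cov(S_1,S_2)
= 0.04·0.36 + 1·0.64 + 0.4·0.336 = 0.7888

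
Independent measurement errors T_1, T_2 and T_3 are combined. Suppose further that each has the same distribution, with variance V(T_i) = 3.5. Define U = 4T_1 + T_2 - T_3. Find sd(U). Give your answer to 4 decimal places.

7.9373

By independence, V(U) = (4)²V(T_1) + (1)²V(T_2) + (-1)²V(T_3)
= (4)²·3.5 + (1)²·3.5 + (-1)²·3.5 = 63
sd(U) = √63 ≈ 7.9373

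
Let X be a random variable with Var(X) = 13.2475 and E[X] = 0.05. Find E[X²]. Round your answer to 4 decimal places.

13.2500

E[X²] = Var(X) + (E[X])² = 13.2475 + (0.05)² = 13.25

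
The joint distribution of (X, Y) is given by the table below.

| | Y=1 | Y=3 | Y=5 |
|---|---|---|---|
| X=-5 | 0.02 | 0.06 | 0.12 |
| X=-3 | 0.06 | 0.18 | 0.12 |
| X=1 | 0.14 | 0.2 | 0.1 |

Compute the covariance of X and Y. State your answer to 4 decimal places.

E[X] = -1.64,  E[Y] = 3.24
E[XY] = -6.36
Cov(X,Y) = E[XY] − E[X]E[Y] = -6.36 − (-1.64)(3.24) = -1.0464

-1.0464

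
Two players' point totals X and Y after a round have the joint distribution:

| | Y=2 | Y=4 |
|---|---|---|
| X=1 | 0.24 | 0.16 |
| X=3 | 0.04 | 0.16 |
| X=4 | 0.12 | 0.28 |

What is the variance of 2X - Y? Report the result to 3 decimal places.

6.720

E[X] = 2.6,  E[Y] = 3.2,  E[XY] = 8.72
Var(X) = 8.6 − (2.6)² = 1.84;  Var(Y) = 11.2 − (3.2)² = 0.96
Cov(X,Y) = 8.72 − (2.6)(3.2) = 0.4
Var(2X - Y) = (2)²·1.84 + (-1)²·0.96 + 2·(2)·(-1)·0.4 = 6.72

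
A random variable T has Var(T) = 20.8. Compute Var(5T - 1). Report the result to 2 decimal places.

520.00

Var(5T - 1) = (5)²·Var(T) = 25·20.8 = 520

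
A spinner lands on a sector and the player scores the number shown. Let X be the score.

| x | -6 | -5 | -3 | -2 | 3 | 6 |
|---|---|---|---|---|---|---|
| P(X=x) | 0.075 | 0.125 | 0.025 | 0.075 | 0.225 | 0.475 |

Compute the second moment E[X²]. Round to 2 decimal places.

25.48

E[X²] = (-6)²(0.075) + (-5)²(0.125) + (-3)²(0.025) + (-2)²(0.075) + (3)²(0.225) + (6)²(0.475) = 25.475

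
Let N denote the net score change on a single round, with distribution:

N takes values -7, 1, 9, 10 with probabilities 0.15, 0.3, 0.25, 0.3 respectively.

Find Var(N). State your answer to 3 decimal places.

E[N] = (-7)(0.15) + (1)(0.3) + (9)(0.25) + (10)(0.3) = 4.5
E[N²] = (-7)²(0.15) + (1)²(0.3) + (9)²(0.25) + (10)²(0.3) = 57.9
Var(N) = E[N²] − (E[N])² = 57.9 − (4.5)² = 37.65

37.650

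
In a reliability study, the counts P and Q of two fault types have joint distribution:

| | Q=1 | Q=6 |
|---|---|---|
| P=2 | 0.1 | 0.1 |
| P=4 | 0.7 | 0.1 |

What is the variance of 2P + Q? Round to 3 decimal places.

4.160

E[P] = 3.6,  E[Q] = 2,  E[PQ] = 6.6
V(P) = 13.6 − (3.6)² = 0.64;  V(Q) = 8 − (2)² = 4
Cov(P,Q) = 6.6 − (3.6)(2) = -0.6
V(2P + Q) = (2)²·0.64 + (1)²·4 + 2·(2)·(1)·-0.6 = 4.16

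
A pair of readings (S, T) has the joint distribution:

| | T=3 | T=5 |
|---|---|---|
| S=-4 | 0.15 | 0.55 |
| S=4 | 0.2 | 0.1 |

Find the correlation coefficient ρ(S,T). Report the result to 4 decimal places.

E[S] = -1.6,  E[T] = 4.3
E[ST] = -8.4
Cov(S,T) = E[ST] − E[S]E[T] = -8.4 − (-1.6)(4.3) = -1.52
Var(S) = 13.44,  Var(T) = 0.91
ρ = -1.52 / √(13.44·0.91) ≈ -0.4346

-0.4346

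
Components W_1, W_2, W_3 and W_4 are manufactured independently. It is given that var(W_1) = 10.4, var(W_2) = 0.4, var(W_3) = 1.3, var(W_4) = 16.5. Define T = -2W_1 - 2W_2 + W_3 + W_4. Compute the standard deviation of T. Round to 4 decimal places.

By independence, var(T) = (-2)²var(W_1) + (-2)²var(W_2) + (1)²var(W_3) + (1)²var(W_4)
= (-2)²·10.4 + (-2)²·0.4 + (1)²·1.3 + (1)²·16.5 = 61
SD(T) = √61 ≈ 7.8102

7.8102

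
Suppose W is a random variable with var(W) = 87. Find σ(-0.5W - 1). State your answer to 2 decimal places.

4.66

var(-0.5W - 1) = (-0.5)²·87 = 21.75
σ(-0.5W - 1) = √21.75 ≈ 4.66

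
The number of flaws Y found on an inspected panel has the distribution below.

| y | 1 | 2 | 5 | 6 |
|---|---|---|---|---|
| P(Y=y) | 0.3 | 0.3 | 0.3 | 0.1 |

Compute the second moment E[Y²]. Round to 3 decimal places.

12.600

E[Y²] = (1)²(0.3) + (2)²(0.3) + (5)²(0.3) + (6)²(0.1) = 12.6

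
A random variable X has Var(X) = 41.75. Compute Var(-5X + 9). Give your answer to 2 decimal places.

1043.75

Var(-5X + 9) = (-5)²·Var(X) = 25·41.75 = 1043.75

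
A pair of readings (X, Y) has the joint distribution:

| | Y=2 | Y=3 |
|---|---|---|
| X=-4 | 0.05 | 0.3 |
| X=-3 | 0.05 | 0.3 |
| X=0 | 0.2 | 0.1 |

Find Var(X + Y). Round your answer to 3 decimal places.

2.188

E[X] = -2.45,  E[Y] = 2.7,  E[XY] = -7
Var(X) = 8.75 − (-2.45)² = 2.7475;  Var(Y) = 7.5 − (2.7)² = 0.21
Cov(X,Y) = -7 − (-2.45)(2.7) = -0.385
Var(X + Y) = (1)²·2.7475 + (1)²·0.21 + 2·(1)·(1)·-0.385 = 2.1875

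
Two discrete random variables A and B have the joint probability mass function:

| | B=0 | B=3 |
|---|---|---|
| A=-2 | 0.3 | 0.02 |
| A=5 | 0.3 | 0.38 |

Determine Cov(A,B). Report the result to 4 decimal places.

E[A] = 2.76,  E[B] = 1.2
E[AB] = 5.58
Cov(A,B) = E[AB] − E[A]E[B] = 5.58 − (2.76)(1.2) = 2.268

2.2680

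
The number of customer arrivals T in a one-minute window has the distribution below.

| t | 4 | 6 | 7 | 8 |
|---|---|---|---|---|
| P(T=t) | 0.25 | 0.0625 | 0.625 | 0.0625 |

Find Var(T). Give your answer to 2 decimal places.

1.81

E[T] = (4)(0.25) + (6)(0.0625) + (7)(0.625) + (8)(0.0625) = 6.25
E[T²] = (4)²(0.25) + (6)²(0.0625) + (7)²(0.625) + (8)²(0.0625) = 40.875
Var(T) = E[T²] − (E[T])² = 40.875 − (6.25)² = 1.8125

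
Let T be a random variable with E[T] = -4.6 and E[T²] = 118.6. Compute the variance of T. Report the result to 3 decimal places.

var(T) = 118.6 − (-4.6)² = 97.44

97.440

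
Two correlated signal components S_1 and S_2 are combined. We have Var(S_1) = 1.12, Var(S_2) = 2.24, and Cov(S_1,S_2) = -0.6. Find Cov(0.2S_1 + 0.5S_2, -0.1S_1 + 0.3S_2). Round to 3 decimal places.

Cov(0.2S_1 + 0.5S_2, -0.1S_1 + 0.3S_2) = (0.2)(-0.1)Var(S_1) + (0.5)(0.3)Var(S_2) + [(0.2)(0.3) + (0.5)(-0.1)]Cov(S_1,S_2)
= -0.02·1.12 + 0.15·2.24 + 0.01·-0.6 = 0.3076

0.308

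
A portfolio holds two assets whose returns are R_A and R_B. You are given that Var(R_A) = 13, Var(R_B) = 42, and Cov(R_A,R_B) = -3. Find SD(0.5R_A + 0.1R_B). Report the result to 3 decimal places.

Var(0.5R_A + 0.1R_B) = (0.5)²·Var(R_A) + (0.1)²·Var(R_B) + 2·(0.5)·(0.1)·Cov(R_A,R_B)
= 0.25·13 + 0.01·42 + 0.1·-3 = 3.37
SD(0.5R_A + 0.1R_B) = √3.37 ≈ 1.836

1.836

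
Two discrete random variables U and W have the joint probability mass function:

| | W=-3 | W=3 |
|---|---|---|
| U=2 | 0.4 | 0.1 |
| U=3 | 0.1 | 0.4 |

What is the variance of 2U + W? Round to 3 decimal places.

13.600

E[U] = 2.5,  E[W] = 0,  E[UW] = 0.9
var(U) = 6.5 − (2.5)² = 0.25;  var(W) = 9 − (0)² = 9
cov(U,W) = 0.9 − (2.5)(0) = 0.9
var(2U + W) = (2)²·0.25 + (1)²·9 + 2·(2)·(1)·0.9 = 13.6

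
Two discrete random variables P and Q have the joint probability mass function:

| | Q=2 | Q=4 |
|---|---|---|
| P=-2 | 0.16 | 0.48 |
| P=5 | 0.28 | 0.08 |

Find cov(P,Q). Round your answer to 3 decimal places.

-1.702

E[P] = 0.52,  E[Q] = 3.12
E[PQ] = -0.08
cov(P,Q) = E[PQ] − E[P]E[Q] = -0.08 − (0.52)(3.12) = -1.7024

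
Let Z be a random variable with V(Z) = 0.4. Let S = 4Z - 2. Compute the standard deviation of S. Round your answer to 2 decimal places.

2.53

V(4Z - 2) = (4)²·0.4 = 6.4
σ(S) = √6.4 ≈ 2.53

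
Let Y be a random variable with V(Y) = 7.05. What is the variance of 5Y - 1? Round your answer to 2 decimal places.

176.25

V(5Y - 1) = (5)²·V(Y) = 25·7.05 = 176.25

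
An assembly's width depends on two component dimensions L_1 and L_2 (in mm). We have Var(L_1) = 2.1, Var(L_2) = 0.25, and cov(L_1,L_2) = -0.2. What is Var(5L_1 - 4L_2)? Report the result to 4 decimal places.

64.5000

Var(5L_1 - 4L_2) = (5)²·Var(L_1) + (-4)²·Var(L_2) + 2·(5)·(-4)·cov(L_1,L_2)
= 25·2.1 + 16·0.25 + -40·-0.2 = 64.5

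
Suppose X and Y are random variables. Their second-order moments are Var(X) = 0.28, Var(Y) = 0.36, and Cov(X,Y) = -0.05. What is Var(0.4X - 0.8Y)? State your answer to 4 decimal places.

Var(0.4X - 0.8Y) = (0.4)²·Var(X) + (-0.8)²·Var(Y) + 2·(0.4)·(-0.8)·Cov(X,Y)
= 0.16·0.28 + 0.64·0.36 + -0.64·-0.05 = 0.3072

0.3072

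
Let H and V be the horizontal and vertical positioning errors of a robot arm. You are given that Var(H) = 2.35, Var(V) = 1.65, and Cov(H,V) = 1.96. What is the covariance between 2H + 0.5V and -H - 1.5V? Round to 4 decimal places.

-12.7975

Cov(2H + 0.5V, -H - 1.5V) = (2)(-1)Var(H) + (0.5)(-1.5)Var(V) + [(2)(-1.5) + (0.5)(-1)]Cov(H,V)
= -2·2.35 + -0.75·1.65 + -3.5·1.96 = -12.7975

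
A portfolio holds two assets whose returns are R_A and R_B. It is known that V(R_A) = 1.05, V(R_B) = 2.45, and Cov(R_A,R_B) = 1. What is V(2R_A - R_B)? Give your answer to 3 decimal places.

V(2R_A - R_B) = (2)²·V(R_A) + (-1)²·V(R_B) + 2·(2)·(-1)·Cov(R_A,R_B)
= 4·1.05 + 1·2.45 + -4·1 = 2.65

2.650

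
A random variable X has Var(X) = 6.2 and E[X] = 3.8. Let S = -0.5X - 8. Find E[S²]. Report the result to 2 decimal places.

99.56

E[-0.5X - 8] = -0.5·3.8 − 8 = -9.9
Var(-0.5X - 8) = (-0.5)²·6.2 = 1.55
E[S²] = Var(S) + (E[S])² = 1.55 + (-9.9)² = 99.56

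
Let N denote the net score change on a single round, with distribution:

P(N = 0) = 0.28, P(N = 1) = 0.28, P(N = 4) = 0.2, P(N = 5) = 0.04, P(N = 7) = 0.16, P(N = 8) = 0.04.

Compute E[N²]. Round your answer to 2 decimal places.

E[N²] = (0)²(0.28) + (1)²(0.28) + (4)²(0.2) + (5)²(0.04) + (7)²(0.16) + (8)²(0.04) = 14.88

14.88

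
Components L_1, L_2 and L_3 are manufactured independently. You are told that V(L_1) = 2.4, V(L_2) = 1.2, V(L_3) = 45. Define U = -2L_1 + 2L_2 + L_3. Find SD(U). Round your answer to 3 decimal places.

By independence, V(U) = (-2)²V(L_1) + (2)²V(L_2) + (1)²V(L_3)
= (-2)²·2.4 + (2)²·1.2 + (1)²·45 = 59.4
SD(U) = √59.4 ≈ 7.707

7.707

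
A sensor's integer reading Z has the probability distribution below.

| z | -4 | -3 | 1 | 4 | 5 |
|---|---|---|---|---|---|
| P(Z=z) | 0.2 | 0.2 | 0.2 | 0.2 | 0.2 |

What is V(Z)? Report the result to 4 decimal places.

E[Z] = (-4)(0.2) + (-3)(0.2) + (1)(0.2) + (4)(0.2) + (5)(0.2) = 0.6
E[Z²] = (-4)²(0.2) + (-3)²(0.2) + (1)²(0.2) + (4)²(0.2) + (5)²(0.2) = 13.4
V(Z) = E[Z²] − (E[Z])² = 13.4 − (0.6)² = 13.04

13.0400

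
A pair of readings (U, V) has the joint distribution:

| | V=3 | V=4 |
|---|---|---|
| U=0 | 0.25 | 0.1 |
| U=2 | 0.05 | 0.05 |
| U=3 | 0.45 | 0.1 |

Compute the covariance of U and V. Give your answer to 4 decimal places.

-0.0625

E[U] = 1.85,  E[V] = 3.25
E[UV] = 5.95
cov(U,V) = E[UV] − E[U]E[V] = 5.95 − (1.85)(3.25) = -0.0625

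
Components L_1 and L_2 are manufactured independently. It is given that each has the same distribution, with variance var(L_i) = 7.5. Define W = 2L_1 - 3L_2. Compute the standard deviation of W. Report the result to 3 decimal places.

By independence, var(W) = (2)²var(L_1) + (-3)²var(L_2)
= (2)²·7.5 + (-3)²·7.5 = 97.5
SD(W) = √97.5 ≈ 9.874

9.874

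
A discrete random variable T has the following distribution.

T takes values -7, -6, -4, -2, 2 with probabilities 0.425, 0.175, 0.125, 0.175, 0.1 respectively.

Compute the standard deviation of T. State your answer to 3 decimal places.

2.893

E[T] = (-7)(0.425) + (-6)(0.175) + (-4)(0.125) + (-2)(0.175) + (2)(0.1) = -4.675
E[T²] = (-7)²(0.425) + (-6)²(0.175) + (-4)²(0.125) + (-2)²(0.175) + (2)²(0.1) = 30.225
V(T) = E[T²] − (E[T])² = 30.225 − (-4.675)² = 8.369375
SD(T) = √8.369375 ≈ 2.893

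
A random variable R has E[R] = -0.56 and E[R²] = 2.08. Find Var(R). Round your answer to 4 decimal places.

Var(R) = 2.08 − (-0.56)² = 1.7664

1.7664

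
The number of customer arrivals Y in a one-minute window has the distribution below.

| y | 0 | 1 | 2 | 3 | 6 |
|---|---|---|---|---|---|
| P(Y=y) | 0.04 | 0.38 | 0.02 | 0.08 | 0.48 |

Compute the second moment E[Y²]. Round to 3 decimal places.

E[Y²] = (0)²(0.04) + (1)²(0.38) + (2)²(0.02) + (3)²(0.08) + (6)²(0.48) = 18.46

18.460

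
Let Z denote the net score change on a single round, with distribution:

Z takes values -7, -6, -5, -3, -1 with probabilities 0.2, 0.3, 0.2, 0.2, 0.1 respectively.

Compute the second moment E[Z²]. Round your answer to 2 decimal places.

E[Z²] = (-7)²(0.2) + (-6)²(0.3) + (-5)²(0.2) + (-3)²(0.2) + (-1)²(0.1) = 27.5

27.50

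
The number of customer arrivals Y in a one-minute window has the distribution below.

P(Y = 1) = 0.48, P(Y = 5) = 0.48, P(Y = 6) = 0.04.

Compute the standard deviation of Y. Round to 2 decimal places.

E[Y] = (1)(0.48) + (5)(0.48) + (6)(0.04) = 3.12
E[Y²] = (1)²(0.48) + (5)²(0.48) + (6)²(0.04) = 13.92
Var(Y) = E[Y²] − (E[Y])² = 13.92 − (3.12)² = 4.1856
SD(Y) = √4.1856 ≈ 2.05

2.05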